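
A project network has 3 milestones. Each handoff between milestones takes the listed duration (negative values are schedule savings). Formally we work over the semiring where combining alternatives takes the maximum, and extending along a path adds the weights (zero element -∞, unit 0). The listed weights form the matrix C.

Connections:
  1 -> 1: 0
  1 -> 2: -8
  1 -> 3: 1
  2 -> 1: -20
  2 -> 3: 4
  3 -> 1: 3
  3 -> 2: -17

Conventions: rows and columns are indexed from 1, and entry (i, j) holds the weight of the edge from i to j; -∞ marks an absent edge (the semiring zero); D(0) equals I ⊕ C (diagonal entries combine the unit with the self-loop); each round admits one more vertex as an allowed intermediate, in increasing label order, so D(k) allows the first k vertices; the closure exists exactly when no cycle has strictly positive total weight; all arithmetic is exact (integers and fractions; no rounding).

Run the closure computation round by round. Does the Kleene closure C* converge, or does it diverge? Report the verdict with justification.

D(0):
  [0, -8, 1]
  [-20, 0, 4]
  [3, -17, 0]
Detection: at round 1, diagonal entry (3, 3) turns strictly positive.
Key observation: the cycle 3->1->3 has total weight 3 + 1, which is strictly positive.
Answer: DIVERGES — positive cycle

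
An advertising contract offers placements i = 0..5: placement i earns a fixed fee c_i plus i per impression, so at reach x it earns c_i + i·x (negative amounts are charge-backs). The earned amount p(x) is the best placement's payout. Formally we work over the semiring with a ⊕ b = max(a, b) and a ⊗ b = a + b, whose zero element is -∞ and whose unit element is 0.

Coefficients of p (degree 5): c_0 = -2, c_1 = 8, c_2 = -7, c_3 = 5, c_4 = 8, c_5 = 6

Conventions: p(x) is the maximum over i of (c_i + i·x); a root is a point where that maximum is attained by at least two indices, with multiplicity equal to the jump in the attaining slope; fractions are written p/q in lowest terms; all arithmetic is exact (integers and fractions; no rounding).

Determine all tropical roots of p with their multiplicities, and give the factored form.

hull edge (i=0, c=-2) to (i=1, c=8): slope 10, span 1
hull edge (i=1, c=8) to (i=4, c=8): slope 0, span 3
hull edge (i=4, c=8) to (i=5, c=6): slope -2, span 1
Factored form: p(x) = 6 ⊗ (x ⊕ (-10)) ⊗ (x ⊕ 0) ⊗ (x ⊕ 0) ⊗ (x ⊕ 0) ⊗ (x ⊕ 2)
Answer: roots = -10 (mult 1), 0 (mult 3), 2 (mult 1)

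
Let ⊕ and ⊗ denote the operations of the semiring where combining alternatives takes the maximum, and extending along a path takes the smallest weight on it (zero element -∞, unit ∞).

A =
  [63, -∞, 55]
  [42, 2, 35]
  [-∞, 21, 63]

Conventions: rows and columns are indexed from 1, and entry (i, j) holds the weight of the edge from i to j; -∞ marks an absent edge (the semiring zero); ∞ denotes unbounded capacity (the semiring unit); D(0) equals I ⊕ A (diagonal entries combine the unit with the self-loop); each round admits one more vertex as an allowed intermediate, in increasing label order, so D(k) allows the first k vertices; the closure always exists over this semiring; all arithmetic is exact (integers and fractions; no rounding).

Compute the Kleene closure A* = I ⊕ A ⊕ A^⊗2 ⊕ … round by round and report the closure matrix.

D(0):
  [∞, -∞, 55]
  [42, ∞, 35]
  [-∞, 21, ∞]
D(1):
  [∞, -∞, 55]
  [42, ∞, 42]
  [-∞, 21, ∞]
D(2):
  [∞, -∞, 55]
  [42, ∞, 42]
  [21, 21, ∞]
D(3):
  [∞, 21, 55]
  [42, ∞, 42]
  [21, 21, ∞]
Answer: A* = [[∞, 21, 55], [42, ∞, 42], [21, 21, ∞]]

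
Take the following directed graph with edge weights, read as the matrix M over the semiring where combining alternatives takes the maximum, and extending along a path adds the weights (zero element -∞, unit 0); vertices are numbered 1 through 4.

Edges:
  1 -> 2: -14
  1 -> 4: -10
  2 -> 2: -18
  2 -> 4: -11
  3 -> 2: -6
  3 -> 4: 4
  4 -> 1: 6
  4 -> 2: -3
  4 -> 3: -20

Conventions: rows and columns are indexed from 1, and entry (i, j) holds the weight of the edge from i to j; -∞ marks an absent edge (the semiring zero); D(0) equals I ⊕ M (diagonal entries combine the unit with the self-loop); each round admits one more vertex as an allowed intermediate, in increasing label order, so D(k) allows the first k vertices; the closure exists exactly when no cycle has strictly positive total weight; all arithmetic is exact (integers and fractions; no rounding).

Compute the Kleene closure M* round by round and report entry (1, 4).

D(0):
  [0, -14, -∞, -10]
  [-∞, 0, -∞, -11]
  [-∞, -6, 0, 4]
  [6, -3, -20, 0]
D(1):
  [0, -14, -∞, -10]
  [-∞, 0, -∞, -11]
  [-∞, -6, 0, 4]
  [6, -3, -20, 0]
D(2):
  [0, -14, -∞, -10]
  [-∞, 0, -∞, -11]
  [-∞, -6, 0, 4]
  [6, -3, -20, 0]
D(3):
  [0, -14, -∞, -10]
  [-∞, 0, -∞, -11]
  [-∞, -6, 0, 4]
  [6, -3, -20, 0]
D(4):
  [0, -13, -30, -10]
  [-5, 0, -31, -11]
  [10, 1, 0, 4]
  [6, -3, -20, 0]
Answer: M*[1][4] = -10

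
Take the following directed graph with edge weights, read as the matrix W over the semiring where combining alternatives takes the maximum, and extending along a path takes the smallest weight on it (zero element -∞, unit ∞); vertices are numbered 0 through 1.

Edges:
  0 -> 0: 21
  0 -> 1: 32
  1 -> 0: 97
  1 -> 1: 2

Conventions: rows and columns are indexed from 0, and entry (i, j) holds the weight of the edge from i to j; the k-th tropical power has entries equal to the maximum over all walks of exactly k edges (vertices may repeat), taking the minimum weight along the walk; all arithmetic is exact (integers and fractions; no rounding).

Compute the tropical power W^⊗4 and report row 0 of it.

W^⊗2:
  [32, 21]
  [21, 32]
W^⊗3:
  [21, 32]
  [32, 21]
W^⊗4:
  [32, 21]
  [21, 32]
Answer: row 0 of W^⊗4 = [32, 21]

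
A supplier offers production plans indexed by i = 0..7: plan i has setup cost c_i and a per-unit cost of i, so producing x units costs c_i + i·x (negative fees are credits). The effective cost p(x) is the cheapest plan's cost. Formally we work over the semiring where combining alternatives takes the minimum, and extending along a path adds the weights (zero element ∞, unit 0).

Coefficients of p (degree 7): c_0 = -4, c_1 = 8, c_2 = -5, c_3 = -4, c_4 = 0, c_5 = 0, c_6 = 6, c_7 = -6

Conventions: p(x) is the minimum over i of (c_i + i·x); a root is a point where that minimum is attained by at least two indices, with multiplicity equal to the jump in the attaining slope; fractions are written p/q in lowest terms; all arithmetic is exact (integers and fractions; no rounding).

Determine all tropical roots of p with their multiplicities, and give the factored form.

hull edge (i=0, c=-4) to (i=2, c=-5): slope -1/2, span 2
hull edge (i=2, c=-5) to (i=7, c=-6): slope -1/5, span 5
Factored form: p(x) = -6 ⊗ (x ⊕ 1/5) ⊗ (x ⊕ 1/5) ⊗ (x ⊕ 1/5) ⊗ (x ⊕ 1/5) ⊗ (x ⊕ 1/5) ⊗ (x ⊕ 1/2) ⊗ (x ⊕ 1/2)
Answer: roots = 1/5 (mult 5), 1/2 (mult 2)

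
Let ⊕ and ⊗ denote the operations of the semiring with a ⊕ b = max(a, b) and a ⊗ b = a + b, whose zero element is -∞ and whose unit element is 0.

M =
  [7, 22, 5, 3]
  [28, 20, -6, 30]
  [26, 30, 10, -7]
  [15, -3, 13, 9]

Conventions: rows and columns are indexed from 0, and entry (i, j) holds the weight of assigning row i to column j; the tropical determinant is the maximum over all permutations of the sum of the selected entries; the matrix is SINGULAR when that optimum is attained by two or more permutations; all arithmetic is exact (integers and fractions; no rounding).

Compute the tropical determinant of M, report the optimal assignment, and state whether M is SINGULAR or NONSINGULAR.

σ = (0, 1, 2, 3): 7 + 20 + 10 + 9 = 46
σ = (0, 1, 3, 2): 7 + 20 + (-7) + 13 = 33
σ = (0, 2, 1, 3): 7 + (-6) + 30 + 9 = 40
σ = (0, 2, 3, 1): 7 + (-6) + (-7) + (-3) = -9
σ = (0, 3, 1, 2): 7 + 30 + 30 + 13 = 80
σ = (0, 3, 2, 1): 7 + 30 + 10 + (-3) = 44
σ = (1, 0, 2, 3): 22 + 28 + 10 + 9 = 69
σ = (1, 0, 3, 2): 22 + 28 + (-7) + 13 = 56
σ = (1, 2, 0, 3): 22 + (-6) + 26 + 9 = 51
σ = (1, 2, 3, 0): 22 + (-6) + (-7) + 15 = 24
σ = (1, 3, 0, 2): 22 + 30 + 26 + 13 = 91
σ = (1, 3, 2, 0): 22 + 30 + 10 + 15 = 77
σ = (2, 0, 1, 3): 5 + 28 + 30 + 9 = 72
σ = (2, 0, 3, 1): 5 + 28 + (-7) + (-3) = 23
σ = (2, 1, 0, 3): 5 + 20 + 26 + 9 = 60
σ = (2, 1, 3, 0): 5 + 20 + (-7) + 15 = 33
σ = (2, 3, 0, 1): 5 + 30 + 26 + (-3) = 58
σ = (2, 3, 1, 0): 5 + 30 + 30 + 15 = 80
σ = (3, 0, 1, 2): 3 + 28 + 30 + 13 = 74
σ = (3, 0, 2, 1): 3 + 28 + 10 + (-3) = 38
σ = (3, 1, 0, 2): 3 + 20 + 26 + 13 = 62
σ = (3, 1, 2, 0): 3 + 20 + 10 + 15 = 48
σ = (3, 2, 0, 1): 3 + (-6) + 26 + (-3) = 20
σ = (3, 2, 1, 0): 3 + (-6) + 30 + 15 = 42
Optimal value attained by: σ = (1, 3, 0, 2).
Answer: det⊕(M) = 91; verdict: NONSINGULAR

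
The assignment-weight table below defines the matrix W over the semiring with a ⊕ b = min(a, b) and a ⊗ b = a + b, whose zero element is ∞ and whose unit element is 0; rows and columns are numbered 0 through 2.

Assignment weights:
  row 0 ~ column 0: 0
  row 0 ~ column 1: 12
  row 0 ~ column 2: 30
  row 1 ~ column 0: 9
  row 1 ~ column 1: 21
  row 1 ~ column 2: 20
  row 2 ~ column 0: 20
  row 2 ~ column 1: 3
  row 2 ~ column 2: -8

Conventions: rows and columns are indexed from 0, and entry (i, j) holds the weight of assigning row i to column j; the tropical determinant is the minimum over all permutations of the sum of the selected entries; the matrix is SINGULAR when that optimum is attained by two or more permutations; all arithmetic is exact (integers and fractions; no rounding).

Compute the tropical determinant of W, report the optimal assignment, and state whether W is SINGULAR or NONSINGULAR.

σ = (0, 1, 2): 0 + 21 + (-8) = 13
σ = (0, 2, 1): 0 + 20 + 3 = 23
σ = (1, 0, 2): 12 + 9 + (-8) = 13
σ = (1, 2, 0): 12 + 20 + 20 = 52
σ = (2, 0, 1): 30 + 9 + 3 = 42
σ = (2, 1, 0): 30 + 21 + 20 = 71
Optimal value attained by: σ = (0, 1, 2).
Answer: det⊕(W) = 13; verdict: SINGULAR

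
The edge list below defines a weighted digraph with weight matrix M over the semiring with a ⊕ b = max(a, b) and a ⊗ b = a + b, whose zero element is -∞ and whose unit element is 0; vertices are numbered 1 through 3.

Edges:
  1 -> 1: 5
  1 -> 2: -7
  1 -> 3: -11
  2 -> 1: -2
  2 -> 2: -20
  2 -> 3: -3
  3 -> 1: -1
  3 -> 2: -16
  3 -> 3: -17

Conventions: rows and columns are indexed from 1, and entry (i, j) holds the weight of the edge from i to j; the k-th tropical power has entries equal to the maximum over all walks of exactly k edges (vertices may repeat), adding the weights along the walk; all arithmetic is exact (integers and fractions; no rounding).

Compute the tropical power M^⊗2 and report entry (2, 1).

M^⊗2:
  [10, -2, -6]
  [3, -9, -13]
  [4, -8, -12]
Key observation: the optimum is the walk 2->1->1, with weight (-2) + 5 = 3.
Optimal value attained by: walk 2->1->1.
Answer: (M^⊗2)[2][1] = 3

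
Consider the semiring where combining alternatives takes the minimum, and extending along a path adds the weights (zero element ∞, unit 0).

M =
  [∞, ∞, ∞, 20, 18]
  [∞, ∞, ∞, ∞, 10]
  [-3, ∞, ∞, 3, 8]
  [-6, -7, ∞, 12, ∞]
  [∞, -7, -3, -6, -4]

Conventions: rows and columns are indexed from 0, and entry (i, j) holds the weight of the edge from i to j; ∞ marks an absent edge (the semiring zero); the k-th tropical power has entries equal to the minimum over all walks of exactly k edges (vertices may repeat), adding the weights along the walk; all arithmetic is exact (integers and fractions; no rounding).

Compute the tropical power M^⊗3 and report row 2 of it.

M^⊗2:
  [14, 11, 15, 12, 14]
  [∞, 3, 7, 4, 6]
  [-3, -4, 5, 2, 4]
  [6, 5, ∞, 14, 3]
  [-12, -13, -7, -10, -8]
M^⊗3:
  [6, 5, 11, 8, 10]
  [-2, -3, 3, 0, 2]
  [-4, -5, 1, -2, 0]
  [8, -4, 0, -3, -1]
  [-16, -17, -11, -14, -12]
Answer: row 2 of M^⊗3 = [-4, -5, 1, -2, 0]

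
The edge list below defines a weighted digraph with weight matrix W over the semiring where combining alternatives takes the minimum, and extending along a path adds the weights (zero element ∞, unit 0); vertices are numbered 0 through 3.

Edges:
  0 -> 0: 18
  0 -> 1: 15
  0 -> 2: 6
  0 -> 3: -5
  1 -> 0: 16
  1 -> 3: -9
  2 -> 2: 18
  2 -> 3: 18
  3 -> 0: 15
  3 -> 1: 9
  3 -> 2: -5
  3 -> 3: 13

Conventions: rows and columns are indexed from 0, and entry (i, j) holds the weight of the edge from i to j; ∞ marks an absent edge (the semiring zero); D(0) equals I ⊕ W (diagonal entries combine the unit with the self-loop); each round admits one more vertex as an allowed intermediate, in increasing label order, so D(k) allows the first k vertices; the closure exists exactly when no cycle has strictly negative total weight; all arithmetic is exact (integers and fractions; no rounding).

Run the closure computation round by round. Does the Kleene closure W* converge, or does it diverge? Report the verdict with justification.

D(0):
  [0, 15, 6, -5]
  [16, 0, ∞, -9]
  [∞, ∞, 0, 18]
  [15, 9, -5, 0]
D(1):
  [0, 15, 6, -5]
  [16, 0, 22, -9]
  [∞, ∞, 0, 18]
  [15, 9, -5, 0]
D(2):
  [0, 15, 6, -5]
  [16, 0, 22, -9]
  [∞, ∞, 0, 18]
  [15, 9, -5, 0]
D(3):
  [0, 15, 6, -5]
  [16, 0, 22, -9]
  [∞, ∞, 0, 18]
  [15, 9, -5, 0]
D(4):
  [0, 4, -10, -5]
  [6, 0, -14, -9]
  [33, 27, 0, 18]
  [15, 9, -5, 0]
Key observation: every diagonal entry stays at the unit through all rounds, so no improving cycle exists.
Answer: CONVERGES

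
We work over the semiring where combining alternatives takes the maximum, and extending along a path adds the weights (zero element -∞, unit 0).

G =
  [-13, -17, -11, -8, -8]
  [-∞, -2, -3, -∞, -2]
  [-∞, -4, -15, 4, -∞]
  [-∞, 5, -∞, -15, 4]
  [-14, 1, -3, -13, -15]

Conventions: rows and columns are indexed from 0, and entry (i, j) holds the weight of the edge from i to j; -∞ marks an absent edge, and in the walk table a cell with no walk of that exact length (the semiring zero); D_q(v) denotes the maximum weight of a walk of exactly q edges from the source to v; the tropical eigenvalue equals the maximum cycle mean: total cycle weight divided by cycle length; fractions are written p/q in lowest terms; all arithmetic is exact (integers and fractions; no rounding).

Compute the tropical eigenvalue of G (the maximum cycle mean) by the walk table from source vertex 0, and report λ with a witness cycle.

q=0: [0, -∞, -∞, -∞, -∞]
q=1: [-13, -17, -11, -8, -8]
q=2: [-22, -3, -11, -7, -4]
q=3: [-18, -2, -6, -7, -3]
q=4: [-17, -2, -5, -2, -3]
q=5: [-17, 3, -5, -1, 2]
Optimal cycle mean attained by: cycle 1->2->3->1, total (-3) + 4 + 5, length 3.
Answer: λ = 2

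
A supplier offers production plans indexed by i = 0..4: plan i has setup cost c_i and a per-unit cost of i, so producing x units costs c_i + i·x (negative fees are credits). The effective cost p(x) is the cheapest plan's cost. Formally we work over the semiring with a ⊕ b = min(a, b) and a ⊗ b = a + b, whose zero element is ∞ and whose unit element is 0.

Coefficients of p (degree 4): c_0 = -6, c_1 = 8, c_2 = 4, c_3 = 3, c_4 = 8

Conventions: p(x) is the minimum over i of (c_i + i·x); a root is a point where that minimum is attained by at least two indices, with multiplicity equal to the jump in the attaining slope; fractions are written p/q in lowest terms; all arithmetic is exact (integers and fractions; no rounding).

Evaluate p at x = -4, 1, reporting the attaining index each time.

p(-4) = min(-6+0·(-4)=-6, 8+1·(-4)=4, 4+2·(-4)=-4, 3+3·(-4)=-9, 8+4·(-4)=-8) = -9 (attained by i=3)
p(1) = min(-6+0·1=-6, 8+1·1=9, 4+2·1=6, 3+3·1=6, 8+4·1=12) = -6 (attained by i=0)
Answer: p(-4) = -9; p(1) = -6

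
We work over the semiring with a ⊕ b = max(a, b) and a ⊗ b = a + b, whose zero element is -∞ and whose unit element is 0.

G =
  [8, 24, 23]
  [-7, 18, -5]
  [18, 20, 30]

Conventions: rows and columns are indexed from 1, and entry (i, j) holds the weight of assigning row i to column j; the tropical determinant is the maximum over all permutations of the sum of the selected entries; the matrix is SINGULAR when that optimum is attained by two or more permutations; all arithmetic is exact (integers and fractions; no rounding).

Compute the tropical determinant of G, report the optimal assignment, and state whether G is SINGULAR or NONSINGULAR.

σ = (1, 2, 3): 8 + 18 + 30 = 56
σ = (1, 3, 2): 8 + (-5) + 20 = 23
σ = (2, 1, 3): 24 + (-7) + 30 = 47
σ = (2, 3, 1): 24 + (-5) + 18 = 37
σ = (3, 1, 2): 23 + (-7) + 20 = 36
σ = (3, 2, 1): 23 + 18 + 18 = 59
Optimal value attained by: σ = (3, 2, 1).
Answer: det⊕(G) = 59; verdict: NONSINGULAR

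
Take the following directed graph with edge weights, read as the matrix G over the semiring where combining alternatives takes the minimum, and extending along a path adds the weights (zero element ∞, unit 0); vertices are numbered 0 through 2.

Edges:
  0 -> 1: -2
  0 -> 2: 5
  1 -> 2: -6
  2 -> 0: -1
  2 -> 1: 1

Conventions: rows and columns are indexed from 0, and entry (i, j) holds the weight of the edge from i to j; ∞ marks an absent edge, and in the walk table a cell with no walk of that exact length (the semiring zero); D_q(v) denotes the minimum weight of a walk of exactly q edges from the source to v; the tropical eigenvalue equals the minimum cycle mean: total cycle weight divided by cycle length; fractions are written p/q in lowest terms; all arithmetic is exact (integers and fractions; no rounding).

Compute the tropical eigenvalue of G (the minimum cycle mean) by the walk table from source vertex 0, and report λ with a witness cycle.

q=0: [0, ∞, ∞]
q=1: [∞, -2, 5]
q=2: [4, 6, -8]
q=3: [-9, -7, 0]
Optimal cycle mean attained by: cycle 0->1->2->0, total (-2) + (-6) + (-1), length 3.
Answer: λ = -3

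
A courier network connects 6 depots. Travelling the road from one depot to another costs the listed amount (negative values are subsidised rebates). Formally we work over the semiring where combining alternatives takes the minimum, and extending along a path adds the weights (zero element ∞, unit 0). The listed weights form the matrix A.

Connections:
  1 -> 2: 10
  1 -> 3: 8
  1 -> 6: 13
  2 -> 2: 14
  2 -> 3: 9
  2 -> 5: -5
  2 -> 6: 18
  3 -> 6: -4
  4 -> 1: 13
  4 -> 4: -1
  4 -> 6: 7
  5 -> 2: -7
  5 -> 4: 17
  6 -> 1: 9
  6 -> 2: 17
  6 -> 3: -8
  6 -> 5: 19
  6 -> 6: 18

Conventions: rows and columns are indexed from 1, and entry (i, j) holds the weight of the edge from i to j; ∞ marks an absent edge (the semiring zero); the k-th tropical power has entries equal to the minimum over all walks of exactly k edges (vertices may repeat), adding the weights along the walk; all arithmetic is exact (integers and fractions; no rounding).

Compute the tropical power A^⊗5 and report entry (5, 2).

A^⊗2:
  [22, 24, 5, ∞, 5, 4]
  [27, -12, 10, 12, 9, 5]
  [5, 13, -12, ∞, 15, 14]
  [12, 23, -1, -2, 26, 6]
  [30, 7, 2, 16, -12, 11]
  [27, 12, 10, 36, 12, -12]
A^⊗3:
  [13, -2, -4, 22, 19, 1]
  [14, 2, -3, 11, -17, 6]
  [23, 8, 6, 32, 8, -16]
  [11, 19, -2, -3, 18, -5]
  [20, -19, 3, 5, 2, -2]
  [-3, 5, -20, 29, 7, 6]
A^⊗4:
  [10, 12, -7, 21, -7, -8]
  [15, -24, -2, 0, -3, -7]
  [-7, 1, -24, 25, 3, 2]
  [4, 11, -13, -4, 14, -6]
  [7, -5, -10, 4, -24, -1]
  [15, 0, -2, 24, 0, -24]
A^⊗5:
  [1, -14, -16, 10, 7, -11]
  [2, -10, -15, -1, -29, -6]
  [11, -4, -6, 20, -4, -28]
  [3, 7, -14, -5, 6, -17]
  [8, -31, -9, -7, -10, -14]
  [-15, -7, -32, 17, -5, -6]
Key observation: the optimum is the walk 5->2->5->2->5->2, with weight (-7) + (-5) + (-7) + (-5) + (-7) = -31.
Optimal value attained by: walk 5->2->5->2->5->2.
Answer: (A^⊗5)[5][2] = -31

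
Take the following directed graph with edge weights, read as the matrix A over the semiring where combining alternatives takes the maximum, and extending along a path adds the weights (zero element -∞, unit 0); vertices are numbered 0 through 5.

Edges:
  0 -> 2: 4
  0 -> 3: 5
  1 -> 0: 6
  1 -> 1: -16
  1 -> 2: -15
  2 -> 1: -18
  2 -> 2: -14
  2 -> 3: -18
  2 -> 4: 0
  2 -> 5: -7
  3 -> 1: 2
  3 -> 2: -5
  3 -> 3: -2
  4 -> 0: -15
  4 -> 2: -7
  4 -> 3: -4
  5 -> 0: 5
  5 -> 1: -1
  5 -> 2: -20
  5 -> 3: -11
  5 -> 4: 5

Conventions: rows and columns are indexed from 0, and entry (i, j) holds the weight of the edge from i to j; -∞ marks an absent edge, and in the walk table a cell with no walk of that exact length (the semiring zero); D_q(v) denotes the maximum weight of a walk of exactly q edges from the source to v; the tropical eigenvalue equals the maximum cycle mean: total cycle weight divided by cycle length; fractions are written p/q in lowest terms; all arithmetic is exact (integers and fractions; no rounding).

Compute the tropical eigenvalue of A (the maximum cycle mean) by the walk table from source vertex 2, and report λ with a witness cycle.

q=0: [-∞, -∞, 0, -∞, -∞, -∞]
q=1: [-∞, -18, -14, -18, 0, -7]
q=2: [-2, -8, -7, -4, -2, -21]
q=3: [-2, -2, 2, 3, -7, -14]
q=4: [4, 5, 2, 3, 2, -5]
q=5: [11, 5, 8, 9, 2, -5]
q=6: [11, 11, 15, 16, 8, 1]
Optimal cycle mean attained by: cycle 0->3->1->0, total 5 + 2 + 6, length 3.
Answer: λ = 13/3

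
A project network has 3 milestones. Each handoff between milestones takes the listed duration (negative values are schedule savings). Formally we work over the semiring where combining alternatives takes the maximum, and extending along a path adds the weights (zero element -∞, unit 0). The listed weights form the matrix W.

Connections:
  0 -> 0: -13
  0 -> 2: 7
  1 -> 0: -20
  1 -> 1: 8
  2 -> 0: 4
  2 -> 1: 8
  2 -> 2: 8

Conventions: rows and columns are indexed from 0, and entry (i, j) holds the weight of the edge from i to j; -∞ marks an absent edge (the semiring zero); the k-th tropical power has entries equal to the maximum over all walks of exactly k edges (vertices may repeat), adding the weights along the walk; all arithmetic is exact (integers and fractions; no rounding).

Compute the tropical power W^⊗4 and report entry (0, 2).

W^⊗2:
  [11, 15, 15]
  [-12, 16, -13]
  [12, 16, 16]
W^⊗3:
  [19, 23, 23]
  [-4, 24, -5]
  [20, 24, 24]
W^⊗4:
  [27, 31, 31]
  [4, 32, 3]
  [28, 32, 32]
Key observation: the optimum is the walk 0->2->2->2->2, with weight 7 + 8 + 8 + 8 = 31.
Optimal value attained by: walk 0->2->2->2->2.
Answer: (W^⊗4)[0][2] = 31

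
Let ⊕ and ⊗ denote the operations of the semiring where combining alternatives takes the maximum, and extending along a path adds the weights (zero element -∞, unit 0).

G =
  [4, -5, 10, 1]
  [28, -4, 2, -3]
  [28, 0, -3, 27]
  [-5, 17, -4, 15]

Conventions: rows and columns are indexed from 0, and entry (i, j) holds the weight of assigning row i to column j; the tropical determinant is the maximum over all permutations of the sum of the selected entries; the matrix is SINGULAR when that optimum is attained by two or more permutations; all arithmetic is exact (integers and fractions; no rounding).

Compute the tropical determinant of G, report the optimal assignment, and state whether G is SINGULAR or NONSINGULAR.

σ = (0, 1, 2, 3): 4 + (-4) + (-3) + 15 = 12
σ = (0, 1, 3, 2): 4 + (-4) + 27 + (-4) = 23
σ = (0, 2, 1, 3): 4 + 2 + 0 + 15 = 21
σ = (0, 2, 3, 1): 4 + 2 + 27 + 17 = 50
σ = (0, 3, 1, 2): 4 + (-3) + 0 + (-4) = -3
σ = (0, 3, 2, 1): 4 + (-3) + (-3) + 17 = 15
σ = (1, 0, 2, 3): (-5) + 28 + (-3) + 15 = 35
σ = (1, 0, 3, 2): (-5) + 28 + 27 + (-4) = 46
σ = (1, 2, 0, 3): (-5) + 2 + 28 + 15 = 40
σ = (1, 2, 3, 0): (-5) + 2 + 27 + (-5) = 19
σ = (1, 3, 0, 2): (-5) + (-3) + 28 + (-4) = 16
σ = (1, 3, 2, 0): (-5) + (-3) + (-3) + (-5) = -16
σ = (2, 0, 1, 3): 10 + 28 + 0 + 15 = 53
σ = (2, 0, 3, 1): 10 + 28 + 27 + 17 = 82
σ = (2, 1, 0, 3): 10 + (-4) + 28 + 15 = 49
σ = (2, 1, 3, 0): 10 + (-4) + 27 + (-5) = 28
σ = (2, 3, 0, 1): 10 + (-3) + 28 + 17 = 52
σ = (2, 3, 1, 0): 10 + (-3) + 0 + (-5) = 2
σ = (3, 0, 1, 2): 1 + 28 + 0 + (-4) = 25
σ = (3, 0, 2, 1): 1 + 28 + (-3) + 17 = 43
σ = (3, 1, 0, 2): 1 + (-4) + 28 + (-4) = 21
σ = (3, 1, 2, 0): 1 + (-4) + (-3) + (-5) = -11
σ = (3, 2, 0, 1): 1 + 2 + 28 + 17 = 48
σ = (3, 2, 1, 0): 1 + 2 + 0 + (-5) = -2
Optimal value attained by: σ = (2, 0, 3, 1).
Answer: det⊕(G) = 82; verdict: NONSINGULAR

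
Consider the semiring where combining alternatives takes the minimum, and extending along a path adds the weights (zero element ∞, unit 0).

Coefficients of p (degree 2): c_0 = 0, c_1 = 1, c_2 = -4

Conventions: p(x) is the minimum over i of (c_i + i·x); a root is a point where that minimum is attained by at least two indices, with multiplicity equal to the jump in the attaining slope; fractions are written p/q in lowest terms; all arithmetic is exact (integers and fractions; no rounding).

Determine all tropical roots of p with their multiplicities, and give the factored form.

hull edge (i=0, c=0) to (i=2, c=-4): slope -2, span 2
Factored form: p(x) = -4 ⊗ (x ⊕ 2) ⊗ (x ⊕ 2)
Answer: roots = 2 (mult 2)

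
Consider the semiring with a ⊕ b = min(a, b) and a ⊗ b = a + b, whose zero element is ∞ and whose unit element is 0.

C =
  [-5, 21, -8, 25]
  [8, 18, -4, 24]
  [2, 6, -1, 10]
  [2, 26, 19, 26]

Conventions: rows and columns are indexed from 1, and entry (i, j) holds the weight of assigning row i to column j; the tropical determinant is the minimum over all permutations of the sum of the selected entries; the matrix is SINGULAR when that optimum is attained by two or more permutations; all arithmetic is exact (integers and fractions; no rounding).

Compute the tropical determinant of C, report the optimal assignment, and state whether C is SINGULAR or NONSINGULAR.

σ = (1, 2, 3, 4): (-5) + 18 + (-1) + 26 = 38
σ = (1, 2, 4, 3): (-5) + 18 + 10 + 19 = 42
σ = (1, 3, 2, 4): (-5) + (-4) + 6 + 26 = 23
σ = (1, 3, 4, 2): (-5) + (-4) + 10 + 26 = 27
σ = (1, 4, 2, 3): (-5) + 24 + 6 + 19 = 44
σ = (1, 4, 3, 2): (-5) + 24 + (-1) + 26 = 44
σ = (2, 1, 3, 4): 21 + 8 + (-1) + 26 = 54
σ = (2, 1, 4, 3): 21 + 8 + 10 + 19 = 58
σ = (2, 3, 1, 4): 21 + (-4) + 2 + 26 = 45
σ = (2, 3, 4, 1): 21 + (-4) + 10 + 2 = 29
σ = (2, 4, 1, 3): 21 + 24 + 2 + 19 = 66
σ = (2, 4, 3, 1): 21 + 24 + (-1) + 2 = 46
σ = (3, 1, 2, 4): (-8) + 8 + 6 + 26 = 32
σ = (3, 1, 4, 2): (-8) + 8 + 10 + 26 = 36
σ = (3, 2, 1, 4): (-8) + 18 + 2 + 26 = 38
σ = (3, 2, 4, 1): (-8) + 18 + 10 + 2 = 22
σ = (3, 4, 1, 2): (-8) + 24 + 2 + 26 = 44
σ = (3, 4, 2, 1): (-8) + 24 + 6 + 2 = 24
σ = (4, 1, 2, 3): 25 + 8 + 6 + 19 = 58
σ = (4, 1, 3, 2): 25 + 8 + (-1) + 26 = 58
σ = (4, 2, 1, 3): 25 + 18 + 2 + 19 = 64
σ = (4, 2, 3, 1): 25 + 18 + (-1) + 2 = 44
σ = (4, 3, 1, 2): 25 + (-4) + 2 + 26 = 49
σ = (4, 3, 2, 1): 25 + (-4) + 6 + 2 = 29
Optimal value attained by: σ = (3, 2, 4, 1).
Answer: det⊕(C) = 22; verdict: NONSINGULAR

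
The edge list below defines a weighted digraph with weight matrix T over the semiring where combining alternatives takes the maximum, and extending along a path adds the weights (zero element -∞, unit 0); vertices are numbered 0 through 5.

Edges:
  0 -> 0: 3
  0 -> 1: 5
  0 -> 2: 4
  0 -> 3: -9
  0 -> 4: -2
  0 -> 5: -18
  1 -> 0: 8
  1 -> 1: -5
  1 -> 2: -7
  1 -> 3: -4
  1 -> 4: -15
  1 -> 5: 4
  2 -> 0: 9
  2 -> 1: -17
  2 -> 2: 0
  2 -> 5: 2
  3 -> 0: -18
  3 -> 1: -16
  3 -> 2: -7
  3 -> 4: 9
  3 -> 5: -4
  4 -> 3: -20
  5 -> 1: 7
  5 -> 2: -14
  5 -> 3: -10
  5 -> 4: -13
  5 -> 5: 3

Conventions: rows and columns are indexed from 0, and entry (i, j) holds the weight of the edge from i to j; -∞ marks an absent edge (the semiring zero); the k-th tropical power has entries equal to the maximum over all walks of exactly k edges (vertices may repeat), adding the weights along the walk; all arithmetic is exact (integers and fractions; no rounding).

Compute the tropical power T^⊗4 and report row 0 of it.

T^⊗2:
  [13, 8, 7, 1, 1, 9]
  [11, 13, 12, -1, 6, 7]
  [12, 14, 13, 0, 7, 5]
  [2, 3, -7, -11, -17, -1]
  [-38, -36, -27, -∞, -11, -24]
  [15, 10, 0, 3, -1, 11]
T^⊗3:
  [16, 18, 17, 4, 11, 12]
  [21, 16, 15, 9, 9, 17]
  [22, 17, 16, 10, 10, 18]
  [11, 7, 6, -1, 0, 7]
  [-18, -17, -27, -31, -37, -21]
  [18, 20, 19, 6, 13, 14]
T^⊗4:
  [26, 21, 20, 14, 14, 22]
  [24, 26, 25, 12, 19, 20]
  [25, 27, 26, 13, 20, 21]
  [15, 16, 15, 3, 9, 11]
  [-9, -13, -14, -21, -20, -13]
  [28, 23, 22, 16, 16, 24]
Answer: row 0 of T^⊗4 = [26, 21, 20, 14, 14, 22]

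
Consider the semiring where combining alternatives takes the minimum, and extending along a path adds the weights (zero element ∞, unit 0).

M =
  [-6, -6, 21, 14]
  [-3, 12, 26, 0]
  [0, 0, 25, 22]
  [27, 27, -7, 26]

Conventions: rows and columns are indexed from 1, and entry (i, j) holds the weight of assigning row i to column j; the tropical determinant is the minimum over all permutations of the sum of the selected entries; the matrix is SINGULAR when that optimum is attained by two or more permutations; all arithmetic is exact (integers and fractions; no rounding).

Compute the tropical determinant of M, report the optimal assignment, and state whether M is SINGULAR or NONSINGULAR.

σ = (1, 2, 3, 4): (-6) + 12 + 25 + 26 = 57
σ = (1, 2, 4, 3): (-6) + 12 + 22 + (-7) = 21
σ = (1, 3, 2, 4): (-6) + 26 + 0 + 26 = 46
σ = (1, 3, 4, 2): (-6) + 26 + 22 + 27 = 69
σ = (1, 4, 2, 3): (-6) + 0 + 0 + (-7) = -13
σ = (1, 4, 3, 2): (-6) + 0 + 25 + 27 = 46
σ = (2, 1, 3, 4): (-6) + (-3) + 25 + 26 = 42
σ = (2, 1, 4, 3): (-6) + (-3) + 22 + (-7) = 6
σ = (2, 3, 1, 4): (-6) + 26 + 0 + 26 = 46
σ = (2, 3, 4, 1): (-6) + 26 + 22 + 27 = 69
σ = (2, 4, 1, 3): (-6) + 0 + 0 + (-7) = -13
σ = (2, 4, 3, 1): (-6) + 0 + 25 + 27 = 46
σ = (3, 1, 2, 4): 21 + (-3) + 0 + 26 = 44
σ = (3, 1, 4, 2): 21 + (-3) + 22 + 27 = 67
σ = (3, 2, 1, 4): 21 + 12 + 0 + 26 = 59
σ = (3, 2, 4, 1): 21 + 12 + 22 + 27 = 82
σ = (3, 4, 1, 2): 21 + 0 + 0 + 27 = 48
σ = (3, 4, 2, 1): 21 + 0 + 0 + 27 = 48
σ = (4, 1, 2, 3): 14 + (-3) + 0 + (-7) = 4
σ = (4, 1, 3, 2): 14 + (-3) + 25 + 27 = 63
σ = (4, 2, 1, 3): 14 + 12 + 0 + (-7) = 19
σ = (4, 2, 3, 1): 14 + 12 + 25 + 27 = 78
σ = (4, 3, 1, 2): 14 + 26 + 0 + 27 = 67
σ = (4, 3, 2, 1): 14 + 26 + 0 + 27 = 67
Optimal value attained by: σ = (1, 4, 2, 3).
Answer: det⊕(M) = -13; verdict: SINGULAR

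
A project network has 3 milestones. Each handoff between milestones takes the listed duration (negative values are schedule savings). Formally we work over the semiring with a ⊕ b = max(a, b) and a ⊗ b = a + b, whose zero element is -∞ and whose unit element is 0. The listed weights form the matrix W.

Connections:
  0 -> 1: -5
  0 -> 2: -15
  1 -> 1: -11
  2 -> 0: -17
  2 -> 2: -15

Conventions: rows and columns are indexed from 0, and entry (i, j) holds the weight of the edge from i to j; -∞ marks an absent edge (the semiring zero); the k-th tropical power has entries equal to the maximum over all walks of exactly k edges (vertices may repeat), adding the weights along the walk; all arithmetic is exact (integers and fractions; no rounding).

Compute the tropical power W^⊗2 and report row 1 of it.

W^⊗2:
  [-32, -16, -30]
  [-∞, -22, -∞]
  [-32, -22, -30]
Answer: row 1 of W^⊗2 = [-∞, -22, -∞]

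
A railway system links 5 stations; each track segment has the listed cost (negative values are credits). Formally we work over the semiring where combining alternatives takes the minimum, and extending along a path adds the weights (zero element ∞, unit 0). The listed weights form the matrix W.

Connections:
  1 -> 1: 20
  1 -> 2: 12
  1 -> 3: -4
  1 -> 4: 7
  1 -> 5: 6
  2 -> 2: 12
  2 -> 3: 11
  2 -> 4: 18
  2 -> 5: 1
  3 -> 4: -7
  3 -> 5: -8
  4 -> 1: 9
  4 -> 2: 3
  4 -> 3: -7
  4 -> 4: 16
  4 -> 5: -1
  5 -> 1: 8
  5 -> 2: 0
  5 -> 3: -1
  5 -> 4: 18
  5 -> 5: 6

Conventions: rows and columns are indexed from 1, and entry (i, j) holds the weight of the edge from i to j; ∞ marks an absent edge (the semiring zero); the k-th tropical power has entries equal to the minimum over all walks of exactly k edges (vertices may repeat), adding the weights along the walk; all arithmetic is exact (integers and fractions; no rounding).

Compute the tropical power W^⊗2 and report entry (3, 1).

W^⊗2:
  [14, 6, 0, -11, -12]
  [9, 1, 0, 4, 3]
  [0, -8, -14, 9, -8]
  [7, -1, -2, -14, -15]
  [14, 6, 4, -8, -9]
Key observation: the optimum is the walk 3->5->1, with weight (-8) + 8 = 0.
Optimal value attained by: walk 3->5->1.
Answer: (W^⊗2)[3][1] = 0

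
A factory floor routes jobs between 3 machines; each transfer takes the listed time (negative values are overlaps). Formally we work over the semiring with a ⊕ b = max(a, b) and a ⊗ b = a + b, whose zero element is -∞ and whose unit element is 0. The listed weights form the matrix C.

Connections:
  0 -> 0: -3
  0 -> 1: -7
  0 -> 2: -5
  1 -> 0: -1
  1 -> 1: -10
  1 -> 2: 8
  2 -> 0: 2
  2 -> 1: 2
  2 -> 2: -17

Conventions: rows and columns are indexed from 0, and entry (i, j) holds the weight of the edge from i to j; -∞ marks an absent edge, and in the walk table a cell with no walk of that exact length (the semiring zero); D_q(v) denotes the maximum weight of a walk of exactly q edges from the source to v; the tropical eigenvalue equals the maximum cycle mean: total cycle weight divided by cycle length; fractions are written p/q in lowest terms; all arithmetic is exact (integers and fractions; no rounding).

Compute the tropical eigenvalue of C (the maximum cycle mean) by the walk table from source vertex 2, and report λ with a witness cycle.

q=0: [-∞, -∞, 0]
q=1: [2, 2, -17]
q=2: [1, -5, 10]
q=3: [12, 12, 3]
Optimal cycle mean attained by: cycle 1->2->1, total 8 + 2, length 2.
Answer: λ = 5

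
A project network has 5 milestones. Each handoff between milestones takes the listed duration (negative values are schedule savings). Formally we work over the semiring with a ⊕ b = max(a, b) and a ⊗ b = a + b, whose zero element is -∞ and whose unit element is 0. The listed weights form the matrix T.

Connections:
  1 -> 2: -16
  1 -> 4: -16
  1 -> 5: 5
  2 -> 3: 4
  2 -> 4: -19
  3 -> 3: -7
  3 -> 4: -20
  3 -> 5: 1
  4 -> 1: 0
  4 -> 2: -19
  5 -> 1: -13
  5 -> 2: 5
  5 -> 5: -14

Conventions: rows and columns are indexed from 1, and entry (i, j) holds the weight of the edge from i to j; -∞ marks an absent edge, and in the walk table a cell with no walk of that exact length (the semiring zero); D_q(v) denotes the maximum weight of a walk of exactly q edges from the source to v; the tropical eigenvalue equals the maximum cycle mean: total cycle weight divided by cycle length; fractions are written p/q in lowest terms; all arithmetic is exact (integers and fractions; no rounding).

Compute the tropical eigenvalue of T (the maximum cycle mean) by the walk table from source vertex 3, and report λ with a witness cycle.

q=0: [-∞, -∞, 0, -∞, -∞]
q=1: [-∞, -∞, -7, -20, 1]
q=2: [-12, 6, -14, -27, -6]
q=3: [-19, -1, 10, -13, -7]
q=4: [-13, -2, 3, -10, 11]
q=5: [-2, 16, 2, -17, 4]
Optimal cycle mean attained by: cycle 2->3->5->2, total 4 + 1 + 5, length 3.
Answer: λ = 10/3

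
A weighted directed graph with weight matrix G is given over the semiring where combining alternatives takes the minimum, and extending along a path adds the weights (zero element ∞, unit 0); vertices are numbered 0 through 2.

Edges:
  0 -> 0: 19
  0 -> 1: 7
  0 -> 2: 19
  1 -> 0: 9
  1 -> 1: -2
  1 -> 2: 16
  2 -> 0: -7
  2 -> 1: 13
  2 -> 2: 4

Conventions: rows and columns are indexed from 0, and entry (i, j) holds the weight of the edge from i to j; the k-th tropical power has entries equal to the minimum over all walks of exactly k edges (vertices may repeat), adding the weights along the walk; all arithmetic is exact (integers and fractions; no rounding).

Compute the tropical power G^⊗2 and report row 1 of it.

G^⊗2:
  [12, 5, 23]
  [7, -4, 14]
  [-3, 0, 8]
Answer: row 1 of G^⊗2 = [7, -4, 14]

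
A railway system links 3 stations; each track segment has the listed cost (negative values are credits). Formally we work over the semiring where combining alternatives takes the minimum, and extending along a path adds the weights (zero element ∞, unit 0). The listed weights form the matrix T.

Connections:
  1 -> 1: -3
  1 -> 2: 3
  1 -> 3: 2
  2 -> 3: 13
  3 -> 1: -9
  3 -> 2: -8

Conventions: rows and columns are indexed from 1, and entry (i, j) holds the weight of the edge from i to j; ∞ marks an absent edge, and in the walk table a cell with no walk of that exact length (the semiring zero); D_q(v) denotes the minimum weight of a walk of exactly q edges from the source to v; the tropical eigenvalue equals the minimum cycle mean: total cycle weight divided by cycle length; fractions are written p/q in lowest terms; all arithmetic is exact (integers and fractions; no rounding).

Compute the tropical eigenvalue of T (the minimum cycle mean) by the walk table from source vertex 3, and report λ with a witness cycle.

q=0: [∞, ∞, 0]
q=1: [-9, -8, ∞]
q=2: [-12, -6, -7]
q=3: [-16, -15, -10]
Optimal cycle mean attained by: cycle 1->3->1, total 2 + (-9), length 2.
Answer: λ = -7/2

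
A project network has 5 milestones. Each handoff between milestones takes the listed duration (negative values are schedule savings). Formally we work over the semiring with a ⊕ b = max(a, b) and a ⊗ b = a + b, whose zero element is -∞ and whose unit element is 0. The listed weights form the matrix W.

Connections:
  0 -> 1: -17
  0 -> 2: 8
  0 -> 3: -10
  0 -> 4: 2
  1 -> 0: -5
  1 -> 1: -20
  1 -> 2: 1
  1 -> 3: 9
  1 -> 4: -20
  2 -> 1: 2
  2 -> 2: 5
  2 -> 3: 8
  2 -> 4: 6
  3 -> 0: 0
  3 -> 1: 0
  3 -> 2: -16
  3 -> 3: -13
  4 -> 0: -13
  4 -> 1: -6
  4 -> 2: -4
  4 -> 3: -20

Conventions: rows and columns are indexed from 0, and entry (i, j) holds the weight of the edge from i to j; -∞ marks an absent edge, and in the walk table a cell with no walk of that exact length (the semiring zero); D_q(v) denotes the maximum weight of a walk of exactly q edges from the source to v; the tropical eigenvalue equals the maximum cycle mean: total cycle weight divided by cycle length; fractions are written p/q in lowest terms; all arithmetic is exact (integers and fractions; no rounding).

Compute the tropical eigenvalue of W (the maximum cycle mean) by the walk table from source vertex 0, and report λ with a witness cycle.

q=0: [0, -∞, -∞, -∞, -∞]
q=1: [-∞, -17, 8, -10, 2]
q=2: [-10, 10, 13, 16, 14]
q=3: [16, 16, 18, 21, 19]
q=4: [21, 21, 24, 26, 24]
q=5: [26, 26, 29, 32, 30]
Optimal cycle mean attained by: cycle 0->2->3->0, total 8 + 8 + 0, length 3.
Answer: λ = 16/3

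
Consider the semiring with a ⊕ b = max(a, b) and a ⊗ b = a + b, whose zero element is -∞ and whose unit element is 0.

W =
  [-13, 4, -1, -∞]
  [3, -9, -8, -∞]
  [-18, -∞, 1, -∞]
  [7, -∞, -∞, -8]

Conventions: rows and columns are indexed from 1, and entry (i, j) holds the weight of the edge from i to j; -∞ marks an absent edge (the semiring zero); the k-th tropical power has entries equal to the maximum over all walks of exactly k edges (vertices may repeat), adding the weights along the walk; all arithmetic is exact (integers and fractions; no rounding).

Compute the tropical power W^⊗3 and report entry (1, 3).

W^⊗2:
  [7, -5, 0, -∞]
  [-6, 7, 2, -∞]
  [-17, -14, 2, -∞]
  [-1, 11, 6, -16]
W^⊗3:
  [-2, 11, 6, -∞]
  [10, -2, 3, -∞]
  [-11, -13, 3, -∞]
  [14, 3, 7, -24]
Key observation: the optimum is the walk 1->2->1->3, with weight 4 + 3 + (-1) = 6.
Optimal value attained by: walk 1->2->1->3.
Answer: (W^⊗3)[1][3] = 6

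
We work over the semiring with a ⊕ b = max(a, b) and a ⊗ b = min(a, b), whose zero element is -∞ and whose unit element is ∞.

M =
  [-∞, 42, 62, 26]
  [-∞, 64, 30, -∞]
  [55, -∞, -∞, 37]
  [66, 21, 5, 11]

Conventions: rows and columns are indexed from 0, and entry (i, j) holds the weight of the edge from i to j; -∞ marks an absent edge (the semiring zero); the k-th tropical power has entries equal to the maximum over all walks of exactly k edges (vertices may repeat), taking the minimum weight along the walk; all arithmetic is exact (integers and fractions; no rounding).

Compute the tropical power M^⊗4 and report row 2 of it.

M^⊗2:
  [55, 42, 30, 37]
  [30, 64, 30, 30]
  [37, 42, 55, 26]
  [11, 42, 62, 26]
M^⊗3:
  [37, 42, 55, 30]
  [30, 64, 30, 30]
  [55, 42, 37, 37]
  [55, 42, 30, 37]
M^⊗4:
  [55, 42, 37, 37]
  [30, 64, 30, 30]
  [37, 42, 55, 37]
  [37, 42, 55, 30]
Answer: row 2 of M^⊗4 = [37, 42, 55, 37]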